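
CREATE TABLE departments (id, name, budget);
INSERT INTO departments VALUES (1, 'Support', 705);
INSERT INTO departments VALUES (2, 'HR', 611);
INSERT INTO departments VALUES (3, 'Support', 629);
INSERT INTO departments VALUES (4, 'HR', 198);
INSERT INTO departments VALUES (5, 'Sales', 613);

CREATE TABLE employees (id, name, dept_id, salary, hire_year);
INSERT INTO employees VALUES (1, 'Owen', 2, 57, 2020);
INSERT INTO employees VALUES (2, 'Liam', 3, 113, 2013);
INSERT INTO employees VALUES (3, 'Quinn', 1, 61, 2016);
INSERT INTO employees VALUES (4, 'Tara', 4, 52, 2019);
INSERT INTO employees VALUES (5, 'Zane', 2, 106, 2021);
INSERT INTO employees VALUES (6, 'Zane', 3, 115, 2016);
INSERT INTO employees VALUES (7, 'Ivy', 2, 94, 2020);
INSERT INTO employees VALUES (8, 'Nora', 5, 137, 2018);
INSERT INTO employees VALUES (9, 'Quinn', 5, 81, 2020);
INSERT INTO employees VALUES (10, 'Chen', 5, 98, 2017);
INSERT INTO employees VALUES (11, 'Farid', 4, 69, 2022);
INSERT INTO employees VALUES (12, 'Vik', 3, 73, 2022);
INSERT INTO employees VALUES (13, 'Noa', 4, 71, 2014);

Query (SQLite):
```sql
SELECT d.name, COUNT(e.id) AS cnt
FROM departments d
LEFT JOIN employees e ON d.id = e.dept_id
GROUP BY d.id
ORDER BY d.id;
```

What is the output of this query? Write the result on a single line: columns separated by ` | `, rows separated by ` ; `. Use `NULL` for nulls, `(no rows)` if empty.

LEFT JOIN keeps every departments row; unmatched ones get NULL for employees columns.
Group by departments.id and compute COUNT(e.id). COUNT(col) of an all-NULL group is 0.
  1: ids {3} → COUNT(e.id)=1
  2: ids {1, 5, 7} → COUNT(e.id)=3
  3: ids {2, 6, 12} → COUNT(e.id)=3
  4: ids {4, 11, 13} → COUNT(e.id)=3
  5: ids {8, 9, 10} → COUNT(e.id)=3

Support | 1 ; HR | 3 ; Support | 3 ; HR | 3 ; Sales | 3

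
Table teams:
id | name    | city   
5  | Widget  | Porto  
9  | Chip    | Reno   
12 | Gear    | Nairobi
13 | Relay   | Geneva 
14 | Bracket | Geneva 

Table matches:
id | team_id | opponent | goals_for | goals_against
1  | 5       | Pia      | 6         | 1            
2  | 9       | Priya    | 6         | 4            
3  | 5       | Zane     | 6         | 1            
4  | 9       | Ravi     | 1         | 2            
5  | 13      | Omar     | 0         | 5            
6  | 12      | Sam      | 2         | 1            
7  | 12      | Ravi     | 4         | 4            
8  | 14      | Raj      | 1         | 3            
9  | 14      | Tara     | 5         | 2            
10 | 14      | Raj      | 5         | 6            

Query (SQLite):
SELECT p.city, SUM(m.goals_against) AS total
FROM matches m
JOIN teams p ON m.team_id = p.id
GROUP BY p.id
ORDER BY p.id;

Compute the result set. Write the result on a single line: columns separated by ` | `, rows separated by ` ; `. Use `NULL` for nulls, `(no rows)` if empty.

Porto | 2 ; Reno | 6 ; Nairobi | 5 ; Geneva | 5 ; Geneva | 11

Join each matches row to its teams via team_id.
Group joined rows by teams.id; compute SUM(m.goals_against) per group.
  5: ids {1, 3} → SUM(m.goals_against)=2
  9: ids {2, 4} → SUM(m.goals_against)=6
  12: ids {6, 7} → SUM(m.goals_against)=5
  13: ids {5} → SUM(m.goals_against)=5
  14: ids {8, 9, 10} → SUM(m.goals_against)=11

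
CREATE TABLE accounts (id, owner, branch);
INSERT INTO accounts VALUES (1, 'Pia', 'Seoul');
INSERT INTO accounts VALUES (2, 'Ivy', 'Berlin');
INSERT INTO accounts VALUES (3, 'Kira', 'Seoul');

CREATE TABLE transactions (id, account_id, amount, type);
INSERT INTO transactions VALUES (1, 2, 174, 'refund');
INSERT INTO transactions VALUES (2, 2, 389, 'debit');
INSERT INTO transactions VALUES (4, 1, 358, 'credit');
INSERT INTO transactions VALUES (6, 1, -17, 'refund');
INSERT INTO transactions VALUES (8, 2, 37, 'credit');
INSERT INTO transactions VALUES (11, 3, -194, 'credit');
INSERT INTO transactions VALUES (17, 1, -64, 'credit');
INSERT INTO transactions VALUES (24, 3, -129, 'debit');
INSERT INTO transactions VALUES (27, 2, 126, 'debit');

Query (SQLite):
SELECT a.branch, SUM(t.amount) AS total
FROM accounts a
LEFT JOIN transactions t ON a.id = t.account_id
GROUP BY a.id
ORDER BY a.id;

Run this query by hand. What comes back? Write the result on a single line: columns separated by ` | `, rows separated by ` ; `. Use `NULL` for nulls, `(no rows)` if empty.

LEFT JOIN keeps every accounts row; unmatched ones get NULL for transactions columns.
Group by accounts.id and compute SUM(t.amount). SUM over an all-NULL group is NULL.
  1: ids {4, 6, 17} → SUM(t.amount)=277
  2: ids {1, 2, 8, 27} → SUM(t.amount)=726
  3: ids {11, 24} → SUM(t.amount)=-323

Seoul | 277 ; Berlin | 726 ; Seoul | -323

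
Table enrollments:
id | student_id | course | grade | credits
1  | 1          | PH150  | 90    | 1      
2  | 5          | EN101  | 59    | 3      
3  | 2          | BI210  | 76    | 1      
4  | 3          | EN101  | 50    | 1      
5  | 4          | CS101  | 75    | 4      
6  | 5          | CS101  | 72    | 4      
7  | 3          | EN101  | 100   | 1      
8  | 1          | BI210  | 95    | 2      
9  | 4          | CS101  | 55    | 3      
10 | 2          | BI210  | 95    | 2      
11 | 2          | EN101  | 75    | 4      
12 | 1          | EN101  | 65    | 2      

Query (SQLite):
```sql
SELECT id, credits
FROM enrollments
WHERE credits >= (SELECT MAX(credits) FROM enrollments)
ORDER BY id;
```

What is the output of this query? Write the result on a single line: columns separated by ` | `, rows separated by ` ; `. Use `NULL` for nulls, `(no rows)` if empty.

5 | 4 ; 6 | 4 ; 11 | 4

Scalar subquery: MAX(credits) over all enrollments rows = 4.
Keep rows where credits >= that value.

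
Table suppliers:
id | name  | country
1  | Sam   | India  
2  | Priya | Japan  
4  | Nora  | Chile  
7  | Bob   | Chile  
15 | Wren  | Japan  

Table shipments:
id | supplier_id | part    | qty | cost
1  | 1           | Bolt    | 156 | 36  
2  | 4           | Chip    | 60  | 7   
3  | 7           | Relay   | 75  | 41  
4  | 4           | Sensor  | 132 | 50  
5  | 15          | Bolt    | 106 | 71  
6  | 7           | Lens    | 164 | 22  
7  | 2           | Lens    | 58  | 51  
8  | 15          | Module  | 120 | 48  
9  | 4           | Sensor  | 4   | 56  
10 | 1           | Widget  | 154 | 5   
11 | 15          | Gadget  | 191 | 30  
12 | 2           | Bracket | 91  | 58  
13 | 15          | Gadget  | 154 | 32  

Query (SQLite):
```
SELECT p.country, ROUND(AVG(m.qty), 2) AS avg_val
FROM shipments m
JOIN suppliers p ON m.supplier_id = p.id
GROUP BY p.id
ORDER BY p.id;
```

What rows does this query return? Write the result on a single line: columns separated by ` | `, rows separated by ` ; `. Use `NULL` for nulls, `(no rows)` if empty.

Join each shipments row to its suppliers via supplier_id.
Group joined rows by suppliers.id; compute ROUND(AVG(m.qty), 2) per group.
  1: ids {1, 10} → ROUND(AVG(m.qty), 2)=155
  2: ids {7, 12} → ROUND(AVG(m.qty), 2)=74.5
  4: ids {2, 4, 9} → ROUND(AVG(m.qty), 2)=65.33
  7: ids {3, 6} → ROUND(AVG(m.qty), 2)=119.5
  15: ids {5, 8, 11, 13} → ROUND(AVG(m.qty), 2)=142.75

India | 155 ; Japan | 74.5 ; Chile | 65.33 ; Chile | 119.5 ; Japan | 142.75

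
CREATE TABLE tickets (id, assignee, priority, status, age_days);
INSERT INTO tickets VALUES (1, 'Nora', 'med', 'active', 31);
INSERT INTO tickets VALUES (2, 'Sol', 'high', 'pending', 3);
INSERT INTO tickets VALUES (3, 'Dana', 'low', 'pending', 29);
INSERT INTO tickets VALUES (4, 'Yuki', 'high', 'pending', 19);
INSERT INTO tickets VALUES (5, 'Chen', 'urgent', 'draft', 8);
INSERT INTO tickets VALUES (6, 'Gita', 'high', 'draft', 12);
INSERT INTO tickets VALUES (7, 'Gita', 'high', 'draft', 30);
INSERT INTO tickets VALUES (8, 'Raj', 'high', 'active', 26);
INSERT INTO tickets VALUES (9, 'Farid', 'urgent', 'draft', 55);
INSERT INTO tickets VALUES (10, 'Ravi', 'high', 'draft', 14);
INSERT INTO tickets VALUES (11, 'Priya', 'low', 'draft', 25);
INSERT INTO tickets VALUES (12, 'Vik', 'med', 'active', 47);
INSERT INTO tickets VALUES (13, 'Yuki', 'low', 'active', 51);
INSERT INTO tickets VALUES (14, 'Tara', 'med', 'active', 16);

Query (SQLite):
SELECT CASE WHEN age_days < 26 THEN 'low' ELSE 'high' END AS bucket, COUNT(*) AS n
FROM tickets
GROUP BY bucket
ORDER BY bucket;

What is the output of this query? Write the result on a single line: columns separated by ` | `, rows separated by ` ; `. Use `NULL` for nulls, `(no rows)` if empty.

Bucket rows by age_days < 26 → 'low' else 'high'; count each bucket.

high | 7 ; low | 7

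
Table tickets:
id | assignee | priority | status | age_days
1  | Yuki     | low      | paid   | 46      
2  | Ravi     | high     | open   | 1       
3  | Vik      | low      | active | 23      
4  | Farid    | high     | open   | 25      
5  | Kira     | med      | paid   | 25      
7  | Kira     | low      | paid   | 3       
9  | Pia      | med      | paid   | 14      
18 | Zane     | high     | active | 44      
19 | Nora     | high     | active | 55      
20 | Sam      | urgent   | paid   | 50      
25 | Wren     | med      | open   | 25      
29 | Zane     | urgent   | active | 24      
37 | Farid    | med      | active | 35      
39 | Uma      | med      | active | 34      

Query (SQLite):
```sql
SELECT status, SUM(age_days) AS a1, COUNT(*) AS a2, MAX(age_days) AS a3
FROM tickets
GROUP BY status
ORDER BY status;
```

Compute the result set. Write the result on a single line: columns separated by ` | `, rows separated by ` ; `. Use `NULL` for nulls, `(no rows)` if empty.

active | 215 | 6 | 55 ; open | 51 | 3 | 25 ; paid | 138 | 5 | 50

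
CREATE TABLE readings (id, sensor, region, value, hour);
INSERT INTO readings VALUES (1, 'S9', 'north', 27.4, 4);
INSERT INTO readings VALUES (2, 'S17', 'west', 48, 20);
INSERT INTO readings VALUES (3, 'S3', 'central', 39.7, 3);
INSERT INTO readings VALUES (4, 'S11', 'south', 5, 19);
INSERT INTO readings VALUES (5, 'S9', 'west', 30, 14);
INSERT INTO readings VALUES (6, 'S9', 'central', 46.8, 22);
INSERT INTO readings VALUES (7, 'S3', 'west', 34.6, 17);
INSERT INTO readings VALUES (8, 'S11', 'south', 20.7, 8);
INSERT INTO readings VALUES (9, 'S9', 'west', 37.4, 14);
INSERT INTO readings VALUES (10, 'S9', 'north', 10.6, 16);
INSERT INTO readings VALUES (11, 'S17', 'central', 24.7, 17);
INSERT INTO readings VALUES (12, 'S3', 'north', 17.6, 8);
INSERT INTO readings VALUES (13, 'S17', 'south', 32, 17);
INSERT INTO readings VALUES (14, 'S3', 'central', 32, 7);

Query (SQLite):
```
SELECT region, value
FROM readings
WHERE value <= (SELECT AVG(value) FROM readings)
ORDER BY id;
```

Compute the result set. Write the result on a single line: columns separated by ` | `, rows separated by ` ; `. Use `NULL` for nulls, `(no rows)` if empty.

Scalar subquery: AVG(value) over all readings rows = 29.035714 (≈; comparison uses full precision).
Keep rows where value <= that value.

north | 27.4 ; south | 5 ; south | 20.7 ; north | 10.6 ; central | 24.7 ; north | 17.6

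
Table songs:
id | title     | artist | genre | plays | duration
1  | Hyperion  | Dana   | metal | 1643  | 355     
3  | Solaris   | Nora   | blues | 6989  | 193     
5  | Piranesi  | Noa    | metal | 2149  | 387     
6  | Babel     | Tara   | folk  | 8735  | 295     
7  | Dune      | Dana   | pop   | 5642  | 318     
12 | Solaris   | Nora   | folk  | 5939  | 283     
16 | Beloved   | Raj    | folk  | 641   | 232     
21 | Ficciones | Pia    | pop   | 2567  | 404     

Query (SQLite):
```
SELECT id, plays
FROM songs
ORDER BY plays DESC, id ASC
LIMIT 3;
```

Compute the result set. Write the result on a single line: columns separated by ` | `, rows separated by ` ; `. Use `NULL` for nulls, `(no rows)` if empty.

Sort by plays desc, tiebreak id asc: (8735, id=6), (6989, id=3), (5939, id=12), (5642, id=7), (2567, id=21), (2149, id=5) …. Take first 3.

6 | 8735 ; 3 | 6989 ; 12 | 5939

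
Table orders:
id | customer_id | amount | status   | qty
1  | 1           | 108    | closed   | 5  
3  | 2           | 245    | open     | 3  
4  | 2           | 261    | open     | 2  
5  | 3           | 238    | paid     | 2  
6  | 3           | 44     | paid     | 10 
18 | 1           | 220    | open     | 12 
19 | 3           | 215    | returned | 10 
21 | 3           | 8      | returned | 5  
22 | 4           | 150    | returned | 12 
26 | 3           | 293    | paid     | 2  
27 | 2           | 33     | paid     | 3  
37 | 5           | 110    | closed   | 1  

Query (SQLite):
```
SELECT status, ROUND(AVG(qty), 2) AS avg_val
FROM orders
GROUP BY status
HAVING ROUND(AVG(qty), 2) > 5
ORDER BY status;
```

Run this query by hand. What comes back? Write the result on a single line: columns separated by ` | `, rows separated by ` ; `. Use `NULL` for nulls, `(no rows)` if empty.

open | 5.67 ; returned | 9

Partition orders by status; compute ROUND(AVG(qty), 2) within each group.
HAVING: keep groups where ROUND(AVG(qty), 2) > 5.
  closed: ids {1, 37} → ROUND(AVG(qty), 2)=3
  open: ids {3, 4, 18} → ROUND(AVG(qty), 2)=5.67
  paid: ids {5, 6, 26, 27} → ROUND(AVG(qty), 2)=4.25
  returned: ids {19, 21, 22} → ROUND(AVG(qty), 2)=9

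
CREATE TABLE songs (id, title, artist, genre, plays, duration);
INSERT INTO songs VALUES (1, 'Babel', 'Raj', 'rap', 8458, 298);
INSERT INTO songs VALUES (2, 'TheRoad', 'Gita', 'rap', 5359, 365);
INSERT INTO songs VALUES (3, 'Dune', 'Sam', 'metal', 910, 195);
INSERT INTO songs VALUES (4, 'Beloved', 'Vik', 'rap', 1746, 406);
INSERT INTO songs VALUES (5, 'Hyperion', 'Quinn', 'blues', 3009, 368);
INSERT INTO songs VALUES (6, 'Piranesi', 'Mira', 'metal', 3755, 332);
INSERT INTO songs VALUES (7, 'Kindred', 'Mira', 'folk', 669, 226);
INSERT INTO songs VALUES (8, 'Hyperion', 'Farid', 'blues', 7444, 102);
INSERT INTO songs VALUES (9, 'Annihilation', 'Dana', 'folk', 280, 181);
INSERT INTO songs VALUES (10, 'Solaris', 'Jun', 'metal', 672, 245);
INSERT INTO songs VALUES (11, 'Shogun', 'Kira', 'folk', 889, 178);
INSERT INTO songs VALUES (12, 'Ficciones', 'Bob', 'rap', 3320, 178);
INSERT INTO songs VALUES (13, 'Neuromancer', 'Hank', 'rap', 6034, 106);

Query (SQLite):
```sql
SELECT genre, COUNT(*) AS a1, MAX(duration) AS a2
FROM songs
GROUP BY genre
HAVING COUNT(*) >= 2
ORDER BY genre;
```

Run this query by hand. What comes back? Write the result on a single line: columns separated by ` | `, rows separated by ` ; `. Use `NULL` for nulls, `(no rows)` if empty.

Group songs by genre.
Per group compute: COUNT(*), MAX(duration).
HAVING: drop groups with fewer than 2 rows.
  blues: ids {5, 8} → COUNT(*)=2, MAX(duration)=368
  folk: ids {7, 9, 11} → COUNT(*)=3, MAX(duration)=226
  metal: ids {3, 6, 10} → COUNT(*)=3, MAX(duration)=332
  rap: ids {1, 2, 4, 12, 13} → COUNT(*)=5, MAX(duration)=406

blues | 2 | 368 ; folk | 3 | 226 ; metal | 3 | 332 ; rap | 5 | 406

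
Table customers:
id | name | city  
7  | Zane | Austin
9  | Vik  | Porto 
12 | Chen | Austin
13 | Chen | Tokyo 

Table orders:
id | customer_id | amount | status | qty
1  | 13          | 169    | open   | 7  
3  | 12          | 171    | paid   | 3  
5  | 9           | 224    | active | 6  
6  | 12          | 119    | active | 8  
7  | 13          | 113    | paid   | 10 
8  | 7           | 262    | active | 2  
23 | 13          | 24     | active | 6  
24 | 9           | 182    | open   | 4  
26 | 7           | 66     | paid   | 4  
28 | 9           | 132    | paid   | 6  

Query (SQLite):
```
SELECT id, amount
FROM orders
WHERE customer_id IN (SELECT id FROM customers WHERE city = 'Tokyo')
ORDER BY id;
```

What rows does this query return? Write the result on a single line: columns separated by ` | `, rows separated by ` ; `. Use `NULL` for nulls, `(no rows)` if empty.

Inner query: customers.id where city = 'Tokyo'.
Outer: keep orders rows whose customer_id is in that set.
Inner query → {13}

1 | 169 ; 7 | 113 ; 23 | 24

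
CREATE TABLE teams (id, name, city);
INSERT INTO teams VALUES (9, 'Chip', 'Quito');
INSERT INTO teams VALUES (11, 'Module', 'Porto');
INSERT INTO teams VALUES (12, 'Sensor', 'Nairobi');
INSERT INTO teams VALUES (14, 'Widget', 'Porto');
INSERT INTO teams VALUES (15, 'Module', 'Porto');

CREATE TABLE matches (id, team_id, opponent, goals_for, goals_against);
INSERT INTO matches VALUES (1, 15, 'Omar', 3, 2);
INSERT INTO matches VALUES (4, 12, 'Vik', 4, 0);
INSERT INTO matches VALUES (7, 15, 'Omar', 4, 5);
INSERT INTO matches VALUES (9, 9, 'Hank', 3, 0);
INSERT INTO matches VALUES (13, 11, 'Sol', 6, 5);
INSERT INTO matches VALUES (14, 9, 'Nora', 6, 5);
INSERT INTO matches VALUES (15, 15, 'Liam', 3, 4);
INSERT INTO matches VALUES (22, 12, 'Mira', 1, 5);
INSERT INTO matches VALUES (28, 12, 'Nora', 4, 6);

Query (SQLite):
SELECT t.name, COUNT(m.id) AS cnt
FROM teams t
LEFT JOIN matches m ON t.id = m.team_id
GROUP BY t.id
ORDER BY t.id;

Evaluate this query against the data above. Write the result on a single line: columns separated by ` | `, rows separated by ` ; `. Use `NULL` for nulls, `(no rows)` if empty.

Chip | 2 ; Module | 1 ; Sensor | 3 ; Widget | 0 ; Module | 3

LEFT JOIN keeps every teams row; unmatched ones get NULL for matches columns.
Group by teams.id and compute COUNT(m.id). COUNT(col) of an all-NULL group is 0.
  9: ids {9, 14} → COUNT(m.id)=2
  11: ids {13} → COUNT(m.id)=1
  12: ids {4, 22, 28} → COUNT(m.id)=3
  14: ids {—} → COUNT(m.id)=0
  15: ids {1, 7, 15} → COUNT(m.id)=3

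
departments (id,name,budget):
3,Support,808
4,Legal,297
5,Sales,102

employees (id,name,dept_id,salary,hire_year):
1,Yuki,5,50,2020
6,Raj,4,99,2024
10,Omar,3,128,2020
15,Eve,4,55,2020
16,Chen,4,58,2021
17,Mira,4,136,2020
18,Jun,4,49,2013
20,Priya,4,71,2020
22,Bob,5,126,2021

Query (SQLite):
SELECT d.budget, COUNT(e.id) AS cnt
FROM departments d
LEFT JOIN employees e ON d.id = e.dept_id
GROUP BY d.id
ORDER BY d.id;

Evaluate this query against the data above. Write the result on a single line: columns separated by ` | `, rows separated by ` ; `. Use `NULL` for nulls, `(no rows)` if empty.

LEFT JOIN keeps every departments row; unmatched ones get NULL for employees columns.
Group by departments.id and compute COUNT(e.id). COUNT(col) of an all-NULL group is 0.
  3: ids {10} → COUNT(e.id)=1
  4: ids {6, 15, 16, 17, 18, 20} → COUNT(e.id)=6
  5: ids {1, 22} → COUNT(e.id)=2

808 | 1 ; 297 | 6 ; 102 | 2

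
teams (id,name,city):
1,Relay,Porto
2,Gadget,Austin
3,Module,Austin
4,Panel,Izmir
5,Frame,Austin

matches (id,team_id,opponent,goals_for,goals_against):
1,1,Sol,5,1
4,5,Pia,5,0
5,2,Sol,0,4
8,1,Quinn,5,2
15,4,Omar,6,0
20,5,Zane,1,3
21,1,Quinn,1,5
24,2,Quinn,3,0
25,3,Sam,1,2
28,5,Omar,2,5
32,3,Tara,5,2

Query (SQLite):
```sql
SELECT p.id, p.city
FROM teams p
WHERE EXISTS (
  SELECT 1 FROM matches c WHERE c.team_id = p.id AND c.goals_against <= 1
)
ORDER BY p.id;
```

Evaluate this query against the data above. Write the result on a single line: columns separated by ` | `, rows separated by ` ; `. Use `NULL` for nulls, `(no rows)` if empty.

For each teams row, check whether any matches with matching team_id has goals_against <= 1.
Keep rows where that is true.

1 | Porto ; 2 | Austin ; 4 | Izmir ; 5 | Austin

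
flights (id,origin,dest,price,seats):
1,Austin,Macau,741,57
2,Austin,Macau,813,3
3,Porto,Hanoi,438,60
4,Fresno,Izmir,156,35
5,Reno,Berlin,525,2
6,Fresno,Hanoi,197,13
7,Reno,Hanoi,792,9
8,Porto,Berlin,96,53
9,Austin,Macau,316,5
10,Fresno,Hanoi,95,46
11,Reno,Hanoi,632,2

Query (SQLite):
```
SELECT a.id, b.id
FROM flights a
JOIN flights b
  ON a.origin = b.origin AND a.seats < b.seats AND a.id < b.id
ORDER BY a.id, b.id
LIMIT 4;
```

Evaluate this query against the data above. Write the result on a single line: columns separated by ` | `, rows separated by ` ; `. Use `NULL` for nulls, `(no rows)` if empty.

Pairs (a,b) with same origin, a.seats < b.seats, a.id < b.id.
origin groups: Austin:{1,2,9} Fresno:{4,6,10} Porto:{3,8} Reno:{5,7,11}
Ordered by (a.id, b.id); first 4.

2 | 9 ; 4 | 10 ; 5 | 7 ; 6 | 10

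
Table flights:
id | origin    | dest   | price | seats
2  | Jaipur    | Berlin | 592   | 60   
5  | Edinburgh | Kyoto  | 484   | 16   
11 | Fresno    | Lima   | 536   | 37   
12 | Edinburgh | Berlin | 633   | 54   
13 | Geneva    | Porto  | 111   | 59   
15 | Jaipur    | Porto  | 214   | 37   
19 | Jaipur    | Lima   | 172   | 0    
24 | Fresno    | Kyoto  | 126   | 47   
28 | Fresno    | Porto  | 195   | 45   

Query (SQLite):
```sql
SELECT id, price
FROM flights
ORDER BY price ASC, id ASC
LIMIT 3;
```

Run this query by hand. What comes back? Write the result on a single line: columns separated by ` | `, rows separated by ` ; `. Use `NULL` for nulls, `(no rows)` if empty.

13 | 111 ; 24 | 126 ; 19 | 172

Sort by price asc, tiebreak id asc: (111, id=13), (126, id=24), (172, id=19), (195, id=28), (214, id=15), (484, id=5) …. Take first 3.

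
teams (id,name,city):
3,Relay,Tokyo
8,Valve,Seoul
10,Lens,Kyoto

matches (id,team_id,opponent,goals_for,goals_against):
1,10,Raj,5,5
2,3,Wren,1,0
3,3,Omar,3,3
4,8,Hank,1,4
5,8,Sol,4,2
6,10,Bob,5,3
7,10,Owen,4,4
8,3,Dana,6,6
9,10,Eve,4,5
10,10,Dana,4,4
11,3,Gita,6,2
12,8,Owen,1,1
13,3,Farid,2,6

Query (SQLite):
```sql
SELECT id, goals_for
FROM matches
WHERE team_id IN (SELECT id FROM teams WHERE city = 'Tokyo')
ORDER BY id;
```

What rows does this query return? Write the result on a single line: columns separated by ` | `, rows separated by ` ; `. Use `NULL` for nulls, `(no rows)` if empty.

2 | 1 ; 3 | 3 ; 8 | 6 ; 11 | 6 ; 13 | 2

Inner query: teams.id where city = 'Tokyo'.
Outer: keep matches rows whose team_id is in that set.
Inner query → {3}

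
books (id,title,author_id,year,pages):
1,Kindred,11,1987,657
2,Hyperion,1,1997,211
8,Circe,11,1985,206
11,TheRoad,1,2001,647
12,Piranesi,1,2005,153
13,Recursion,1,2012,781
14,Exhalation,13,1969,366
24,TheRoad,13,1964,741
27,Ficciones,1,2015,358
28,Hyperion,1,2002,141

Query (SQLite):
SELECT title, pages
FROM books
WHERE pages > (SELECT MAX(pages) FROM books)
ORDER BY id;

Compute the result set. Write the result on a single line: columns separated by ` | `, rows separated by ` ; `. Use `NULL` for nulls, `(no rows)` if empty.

(no rows)

Scalar subquery: MAX(pages) over all books rows = 781.
Keep rows where pages > that value.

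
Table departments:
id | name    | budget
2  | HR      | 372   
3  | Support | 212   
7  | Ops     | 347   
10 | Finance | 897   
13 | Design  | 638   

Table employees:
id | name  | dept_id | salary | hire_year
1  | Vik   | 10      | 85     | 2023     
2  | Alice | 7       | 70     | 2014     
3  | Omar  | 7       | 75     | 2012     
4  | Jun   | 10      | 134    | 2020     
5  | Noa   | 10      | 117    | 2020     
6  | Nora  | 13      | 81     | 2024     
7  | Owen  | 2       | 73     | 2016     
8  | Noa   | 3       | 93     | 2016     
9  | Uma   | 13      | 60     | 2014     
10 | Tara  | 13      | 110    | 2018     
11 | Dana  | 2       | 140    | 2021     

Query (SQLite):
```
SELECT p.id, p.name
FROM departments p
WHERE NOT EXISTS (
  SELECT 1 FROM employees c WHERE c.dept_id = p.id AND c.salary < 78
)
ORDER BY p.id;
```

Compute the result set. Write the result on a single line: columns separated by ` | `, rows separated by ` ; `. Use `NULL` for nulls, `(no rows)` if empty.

3 | Support ; 10 | Finance

For each departments row, check whether any employees with matching dept_id has salary < 78.
Keep rows where that is false.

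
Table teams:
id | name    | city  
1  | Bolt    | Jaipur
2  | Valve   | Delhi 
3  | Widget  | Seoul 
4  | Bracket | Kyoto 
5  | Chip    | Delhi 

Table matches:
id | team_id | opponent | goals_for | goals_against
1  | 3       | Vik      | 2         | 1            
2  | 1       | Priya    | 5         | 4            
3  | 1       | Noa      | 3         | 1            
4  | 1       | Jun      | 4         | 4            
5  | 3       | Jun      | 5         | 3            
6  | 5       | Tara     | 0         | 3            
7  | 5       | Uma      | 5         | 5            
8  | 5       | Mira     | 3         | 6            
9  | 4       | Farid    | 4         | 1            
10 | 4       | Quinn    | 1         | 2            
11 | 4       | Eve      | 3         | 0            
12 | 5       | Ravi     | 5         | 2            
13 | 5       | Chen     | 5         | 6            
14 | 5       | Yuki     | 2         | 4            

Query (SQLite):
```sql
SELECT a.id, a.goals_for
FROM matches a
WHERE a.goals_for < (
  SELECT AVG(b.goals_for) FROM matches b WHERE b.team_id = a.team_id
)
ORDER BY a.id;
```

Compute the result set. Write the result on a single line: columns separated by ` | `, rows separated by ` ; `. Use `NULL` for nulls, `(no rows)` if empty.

1 | 2 ; 3 | 3 ; 6 | 0 ; 8 | 3 ; 10 | 1 ; 14 | 2

For each matches row a, compute AVG(goals_for) over rows sharing a.team_id.
Keep row a if a.goals_for < that per-group AVG.
  team_id=1: AVG(goals_for) = 4.0
  team_id=3: AVG(goals_for) = 3.5
  team_id=4: AVG(goals_for) = 2.666667
  team_id=5: AVG(goals_for) = 3.333333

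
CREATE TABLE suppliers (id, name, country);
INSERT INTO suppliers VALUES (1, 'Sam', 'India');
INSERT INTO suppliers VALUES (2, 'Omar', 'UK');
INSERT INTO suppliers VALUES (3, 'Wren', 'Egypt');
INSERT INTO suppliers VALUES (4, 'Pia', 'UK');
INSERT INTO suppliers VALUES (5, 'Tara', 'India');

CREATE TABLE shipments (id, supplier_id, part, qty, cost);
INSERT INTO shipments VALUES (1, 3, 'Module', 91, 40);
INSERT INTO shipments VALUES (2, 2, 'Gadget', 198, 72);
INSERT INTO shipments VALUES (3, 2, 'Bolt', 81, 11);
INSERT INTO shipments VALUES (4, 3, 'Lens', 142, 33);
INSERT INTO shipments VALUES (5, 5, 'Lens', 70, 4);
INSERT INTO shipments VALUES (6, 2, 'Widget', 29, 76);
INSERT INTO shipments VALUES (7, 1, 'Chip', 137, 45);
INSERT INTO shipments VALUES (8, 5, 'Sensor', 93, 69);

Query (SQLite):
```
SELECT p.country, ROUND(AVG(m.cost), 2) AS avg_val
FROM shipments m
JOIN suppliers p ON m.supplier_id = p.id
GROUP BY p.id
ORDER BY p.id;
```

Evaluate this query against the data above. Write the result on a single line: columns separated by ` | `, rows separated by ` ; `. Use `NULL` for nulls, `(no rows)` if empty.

India | 45 ; UK | 53 ; Egypt | 36.5 ; India | 36.5

Join each shipments row to its suppliers via supplier_id.
Group joined rows by suppliers.id; compute ROUND(AVG(m.cost), 2) per group.
  1: ids {7} → ROUND(AVG(m.cost), 2)=45
  2: ids {2, 3, 6} → ROUND(AVG(m.cost), 2)=53
  3: ids {1, 4} → ROUND(AVG(m.cost), 2)=36.5
  5: ids {5, 8} → ROUND(AVG(m.cost), 2)=36.5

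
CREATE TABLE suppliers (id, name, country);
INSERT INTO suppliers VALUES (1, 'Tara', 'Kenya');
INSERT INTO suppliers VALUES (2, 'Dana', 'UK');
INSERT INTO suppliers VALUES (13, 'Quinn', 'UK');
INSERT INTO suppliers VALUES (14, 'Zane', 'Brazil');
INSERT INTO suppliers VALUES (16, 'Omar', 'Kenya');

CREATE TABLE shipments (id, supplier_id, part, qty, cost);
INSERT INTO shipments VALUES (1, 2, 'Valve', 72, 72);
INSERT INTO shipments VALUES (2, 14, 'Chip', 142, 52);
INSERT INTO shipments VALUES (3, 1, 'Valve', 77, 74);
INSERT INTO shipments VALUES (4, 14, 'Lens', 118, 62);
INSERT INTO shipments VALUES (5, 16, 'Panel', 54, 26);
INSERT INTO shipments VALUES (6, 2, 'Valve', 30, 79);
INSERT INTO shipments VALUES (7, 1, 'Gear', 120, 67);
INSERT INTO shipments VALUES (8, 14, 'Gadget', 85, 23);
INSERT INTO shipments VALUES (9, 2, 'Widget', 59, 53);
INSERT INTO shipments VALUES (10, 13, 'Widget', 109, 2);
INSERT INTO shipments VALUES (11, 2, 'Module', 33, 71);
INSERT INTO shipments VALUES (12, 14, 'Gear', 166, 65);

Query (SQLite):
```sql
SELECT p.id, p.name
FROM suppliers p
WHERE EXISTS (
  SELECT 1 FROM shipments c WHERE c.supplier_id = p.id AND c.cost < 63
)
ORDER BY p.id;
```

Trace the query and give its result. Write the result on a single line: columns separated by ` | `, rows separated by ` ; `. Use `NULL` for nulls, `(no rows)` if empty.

For each suppliers row, check whether any shipments with matching supplier_id has cost < 63.
Keep rows where that is true.

2 | Dana ; 13 | Quinn ; 14 | Zane ; 16 | Omar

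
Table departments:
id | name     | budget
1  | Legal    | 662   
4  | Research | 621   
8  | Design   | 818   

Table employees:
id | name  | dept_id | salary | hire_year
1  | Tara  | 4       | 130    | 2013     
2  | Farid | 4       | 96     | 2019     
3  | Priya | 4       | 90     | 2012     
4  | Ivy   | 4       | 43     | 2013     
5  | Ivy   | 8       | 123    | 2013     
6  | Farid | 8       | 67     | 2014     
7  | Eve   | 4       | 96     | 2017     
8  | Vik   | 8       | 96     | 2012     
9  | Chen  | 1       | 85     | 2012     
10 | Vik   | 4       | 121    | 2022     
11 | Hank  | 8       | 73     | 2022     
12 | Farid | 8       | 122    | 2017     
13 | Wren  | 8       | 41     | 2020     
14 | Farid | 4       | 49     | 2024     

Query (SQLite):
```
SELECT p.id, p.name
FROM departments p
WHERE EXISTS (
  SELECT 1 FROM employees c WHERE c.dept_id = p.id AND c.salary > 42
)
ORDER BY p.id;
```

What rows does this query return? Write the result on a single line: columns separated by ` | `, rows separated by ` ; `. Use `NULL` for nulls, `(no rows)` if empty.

For each departments row, check whether any employees with matching dept_id has salary > 42.
Keep rows where that is true.

1 | Legal ; 4 | Research ; 8 | Design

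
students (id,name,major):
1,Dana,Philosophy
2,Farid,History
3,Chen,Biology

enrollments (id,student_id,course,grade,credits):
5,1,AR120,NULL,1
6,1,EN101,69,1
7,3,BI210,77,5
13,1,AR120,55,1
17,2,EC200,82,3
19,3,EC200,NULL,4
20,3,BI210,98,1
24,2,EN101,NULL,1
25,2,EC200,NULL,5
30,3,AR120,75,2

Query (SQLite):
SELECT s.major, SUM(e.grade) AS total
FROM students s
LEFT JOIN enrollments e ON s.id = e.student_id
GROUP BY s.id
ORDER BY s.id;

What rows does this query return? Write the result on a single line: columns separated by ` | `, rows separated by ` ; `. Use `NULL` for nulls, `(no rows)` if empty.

LEFT JOIN keeps every students row; unmatched ones get NULL for enrollments columns.
Group by students.id and compute SUM(e.grade). SUM over an all-NULL group is NULL.
  1: ids {5, 6, 13} → SUM(e.grade)=124
  2: ids {17, 24, 25} → SUM(e.grade)=82
  3: ids {7, 19, 20, 30} → SUM(e.grade)=250

Philosophy | 124 ; History | 82 ; Biology | 250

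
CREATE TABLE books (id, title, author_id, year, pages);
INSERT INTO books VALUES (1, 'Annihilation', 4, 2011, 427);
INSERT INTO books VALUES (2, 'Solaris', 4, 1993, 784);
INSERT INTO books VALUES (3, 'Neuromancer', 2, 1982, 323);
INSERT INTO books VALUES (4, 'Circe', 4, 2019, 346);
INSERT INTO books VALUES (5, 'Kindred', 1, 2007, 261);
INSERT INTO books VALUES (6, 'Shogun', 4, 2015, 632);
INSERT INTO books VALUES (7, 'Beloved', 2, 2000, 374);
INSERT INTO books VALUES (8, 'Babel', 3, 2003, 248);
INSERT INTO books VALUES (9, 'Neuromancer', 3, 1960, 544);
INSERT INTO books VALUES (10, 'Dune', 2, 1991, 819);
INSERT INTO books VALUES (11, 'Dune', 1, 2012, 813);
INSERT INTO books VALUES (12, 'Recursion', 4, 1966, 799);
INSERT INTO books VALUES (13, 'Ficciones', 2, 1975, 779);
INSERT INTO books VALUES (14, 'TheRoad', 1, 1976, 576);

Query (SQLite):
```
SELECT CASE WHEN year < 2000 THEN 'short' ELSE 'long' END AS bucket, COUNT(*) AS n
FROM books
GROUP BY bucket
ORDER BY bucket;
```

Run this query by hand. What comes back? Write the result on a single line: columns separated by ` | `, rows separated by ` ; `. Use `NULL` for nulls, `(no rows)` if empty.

long | 7 ; short | 7

Bucket rows by year < 2000 → 'short' else 'long'; count each bucket.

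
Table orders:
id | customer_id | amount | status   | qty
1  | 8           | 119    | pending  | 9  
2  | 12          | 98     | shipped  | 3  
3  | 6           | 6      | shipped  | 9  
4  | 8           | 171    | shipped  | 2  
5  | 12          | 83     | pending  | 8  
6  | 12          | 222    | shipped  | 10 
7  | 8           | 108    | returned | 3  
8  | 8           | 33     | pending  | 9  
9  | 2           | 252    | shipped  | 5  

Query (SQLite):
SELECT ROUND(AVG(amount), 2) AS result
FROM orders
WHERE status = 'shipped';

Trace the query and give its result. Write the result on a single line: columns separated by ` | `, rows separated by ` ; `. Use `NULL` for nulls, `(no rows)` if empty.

Rows where status='shipped' → amount values: [98, 6, 171, 222, 252].
AVG = 749 / 5 (rounded to 2 dp).

149.8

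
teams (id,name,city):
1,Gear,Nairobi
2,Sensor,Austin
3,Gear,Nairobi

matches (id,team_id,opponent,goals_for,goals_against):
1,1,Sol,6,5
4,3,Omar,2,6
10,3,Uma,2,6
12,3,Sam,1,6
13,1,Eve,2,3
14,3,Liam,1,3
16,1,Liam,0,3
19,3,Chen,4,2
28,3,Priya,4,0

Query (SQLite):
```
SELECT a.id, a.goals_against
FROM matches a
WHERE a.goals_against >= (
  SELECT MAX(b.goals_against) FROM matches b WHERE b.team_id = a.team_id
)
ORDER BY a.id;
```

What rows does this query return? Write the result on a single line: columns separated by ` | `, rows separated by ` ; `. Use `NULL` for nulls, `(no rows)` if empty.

For each matches row a, compute MAX(goals_against) over rows sharing a.team_id.
Keep row a if a.goals_against >= that per-group MAX.
  team_id=1: MAX(goals_against) = 5
  team_id=3: MAX(goals_against) = 6

1 | 5 ; 4 | 6 ; 10 | 6 ; 12 | 6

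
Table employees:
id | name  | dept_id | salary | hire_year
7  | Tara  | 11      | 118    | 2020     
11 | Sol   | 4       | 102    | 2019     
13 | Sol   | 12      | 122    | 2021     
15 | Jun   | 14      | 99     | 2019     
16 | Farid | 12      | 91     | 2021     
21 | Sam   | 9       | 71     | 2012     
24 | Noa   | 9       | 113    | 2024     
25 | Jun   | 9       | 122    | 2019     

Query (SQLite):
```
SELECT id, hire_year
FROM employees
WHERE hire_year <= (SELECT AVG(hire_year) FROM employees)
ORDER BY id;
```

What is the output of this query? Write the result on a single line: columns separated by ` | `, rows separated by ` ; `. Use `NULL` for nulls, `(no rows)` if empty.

11 | 2019 ; 15 | 2019 ; 21 | 2012 ; 25 | 2019

Scalar subquery: AVG(hire_year) over all employees rows = 2019.375.
Keep rows where hire_year <= that value.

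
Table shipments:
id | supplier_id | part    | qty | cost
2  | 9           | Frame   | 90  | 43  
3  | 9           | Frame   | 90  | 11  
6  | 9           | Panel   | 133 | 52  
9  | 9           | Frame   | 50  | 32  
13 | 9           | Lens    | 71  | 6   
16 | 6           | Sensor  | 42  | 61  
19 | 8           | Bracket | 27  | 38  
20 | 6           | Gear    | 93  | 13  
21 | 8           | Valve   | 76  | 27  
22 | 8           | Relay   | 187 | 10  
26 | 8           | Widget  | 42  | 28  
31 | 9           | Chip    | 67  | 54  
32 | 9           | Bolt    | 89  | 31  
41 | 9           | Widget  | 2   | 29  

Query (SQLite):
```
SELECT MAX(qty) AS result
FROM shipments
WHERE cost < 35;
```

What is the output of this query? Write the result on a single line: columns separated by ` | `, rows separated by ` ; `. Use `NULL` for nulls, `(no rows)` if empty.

Rows where cost < 35 → qty values: [90, 50, 71, 93, 76, 187, 42, 89, 2].
MAX of non-NULL values = 187.

187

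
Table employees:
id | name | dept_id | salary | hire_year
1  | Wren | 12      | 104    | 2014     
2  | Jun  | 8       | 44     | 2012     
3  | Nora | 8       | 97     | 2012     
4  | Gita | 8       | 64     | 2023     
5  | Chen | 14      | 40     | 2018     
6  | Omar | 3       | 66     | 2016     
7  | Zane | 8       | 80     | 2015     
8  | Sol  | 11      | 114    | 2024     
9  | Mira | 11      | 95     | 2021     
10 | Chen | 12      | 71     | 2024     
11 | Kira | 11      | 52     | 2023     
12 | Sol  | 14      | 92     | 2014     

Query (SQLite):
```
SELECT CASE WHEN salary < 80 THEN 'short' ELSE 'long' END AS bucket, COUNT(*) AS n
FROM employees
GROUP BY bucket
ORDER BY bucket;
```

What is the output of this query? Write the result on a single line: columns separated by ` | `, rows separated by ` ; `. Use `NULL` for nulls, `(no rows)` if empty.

Bucket rows by salary < 80 → 'short' else 'long'; count each bucket.

long | 6 ; short | 6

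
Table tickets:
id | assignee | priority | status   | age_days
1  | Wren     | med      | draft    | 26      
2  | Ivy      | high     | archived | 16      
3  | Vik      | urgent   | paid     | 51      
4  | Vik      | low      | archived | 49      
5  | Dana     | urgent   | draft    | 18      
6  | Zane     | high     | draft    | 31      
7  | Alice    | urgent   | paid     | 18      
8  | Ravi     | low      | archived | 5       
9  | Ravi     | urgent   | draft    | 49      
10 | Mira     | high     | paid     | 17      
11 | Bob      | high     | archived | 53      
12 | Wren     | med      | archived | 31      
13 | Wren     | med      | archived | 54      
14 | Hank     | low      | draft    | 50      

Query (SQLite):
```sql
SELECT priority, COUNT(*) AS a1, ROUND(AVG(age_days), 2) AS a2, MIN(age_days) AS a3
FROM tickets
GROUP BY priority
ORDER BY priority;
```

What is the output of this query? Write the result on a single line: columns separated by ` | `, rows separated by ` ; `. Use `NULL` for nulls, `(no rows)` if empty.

high | 4 | 29.25 | 16 ; low | 3 | 34.67 | 5 ; med | 3 | 37 | 26 ; urgent | 4 | 34 | 18

Group tickets by priority.
Per group compute: COUNT(*), ROUND(AVG(age_days), 2), MIN(age_days).
  high: ids {2, 6, 10, 11} → COUNT(*)=4, ROUND(AVG(age_days), 2)=29.25, MIN(age_days)=16
  low: ids {4, 8, 14} → COUNT(*)=3, ROUND(AVG(age_days), 2)=34.67, MIN(age_days)=5
  med: ids {1, 12, 13} → COUNT(*)=3, ROUND(AVG(age_days), 2)=37, MIN(age_days)=26
  urgent: ids {3, 5, 7, 9} → COUNT(*)=4, ROUND(AVG(age_days), 2)=34, MIN(age_days)=18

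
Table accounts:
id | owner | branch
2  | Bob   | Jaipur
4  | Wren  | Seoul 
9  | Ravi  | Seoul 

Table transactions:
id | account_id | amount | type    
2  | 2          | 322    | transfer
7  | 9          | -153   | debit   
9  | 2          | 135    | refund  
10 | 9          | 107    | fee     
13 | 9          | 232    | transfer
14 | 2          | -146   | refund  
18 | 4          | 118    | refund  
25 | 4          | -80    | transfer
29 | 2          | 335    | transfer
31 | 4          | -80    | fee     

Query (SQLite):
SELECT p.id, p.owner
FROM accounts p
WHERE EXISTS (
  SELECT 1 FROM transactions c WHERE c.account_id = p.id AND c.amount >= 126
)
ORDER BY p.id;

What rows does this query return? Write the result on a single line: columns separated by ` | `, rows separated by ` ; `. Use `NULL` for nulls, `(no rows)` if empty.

For each accounts row, check whether any transactions with matching account_id has amount >= 126.
Keep rows where that is true.

2 | Bob ; 9 | Ravi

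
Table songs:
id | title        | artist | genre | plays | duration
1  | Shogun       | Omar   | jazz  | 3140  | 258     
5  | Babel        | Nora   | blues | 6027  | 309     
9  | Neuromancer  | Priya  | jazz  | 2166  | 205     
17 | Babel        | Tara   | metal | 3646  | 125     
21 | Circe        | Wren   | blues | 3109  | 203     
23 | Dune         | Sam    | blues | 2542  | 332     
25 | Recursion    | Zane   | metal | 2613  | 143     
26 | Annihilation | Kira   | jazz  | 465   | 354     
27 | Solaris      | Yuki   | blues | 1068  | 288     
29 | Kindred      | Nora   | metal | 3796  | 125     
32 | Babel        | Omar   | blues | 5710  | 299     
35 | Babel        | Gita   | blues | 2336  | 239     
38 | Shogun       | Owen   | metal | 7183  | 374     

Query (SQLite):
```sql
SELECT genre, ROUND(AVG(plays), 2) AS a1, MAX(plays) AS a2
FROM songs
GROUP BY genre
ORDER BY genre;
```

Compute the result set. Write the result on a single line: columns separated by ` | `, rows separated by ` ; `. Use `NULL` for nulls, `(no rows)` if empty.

blues | 3465.33 | 6027 ; jazz | 1923.67 | 3140 ; metal | 4309.5 | 7183

Group songs by genre.
Per group compute: ROUND(AVG(plays), 2), MAX(plays).
  blues: ids {5, 21, 23, 27, 32, 35} → ROUND(AVG(plays), 2)=3465.33, MAX(plays)=6027
  jazz: ids {1, 9, 26} → ROUND(AVG(plays), 2)=1923.67, MAX(plays)=3140
  metal: ids {17, 25, 29, 38} → ROUND(AVG(plays), 2)=4309.5, MAX(plays)=7183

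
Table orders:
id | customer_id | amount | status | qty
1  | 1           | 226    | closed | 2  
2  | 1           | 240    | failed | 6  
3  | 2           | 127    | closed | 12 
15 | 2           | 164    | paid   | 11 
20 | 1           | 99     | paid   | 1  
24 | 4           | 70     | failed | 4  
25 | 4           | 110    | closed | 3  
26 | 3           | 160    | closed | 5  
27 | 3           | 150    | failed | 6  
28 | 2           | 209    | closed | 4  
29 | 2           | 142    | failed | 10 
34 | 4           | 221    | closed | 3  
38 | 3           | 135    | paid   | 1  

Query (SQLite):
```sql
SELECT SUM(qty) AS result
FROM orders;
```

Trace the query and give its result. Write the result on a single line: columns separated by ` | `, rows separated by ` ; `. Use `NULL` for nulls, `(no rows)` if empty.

68

All qty values: [2, 6, 12, 11, 1, 4, 3, 5, 6, 4, 10, 3, 1].
SUM of non-NULL values = 68.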